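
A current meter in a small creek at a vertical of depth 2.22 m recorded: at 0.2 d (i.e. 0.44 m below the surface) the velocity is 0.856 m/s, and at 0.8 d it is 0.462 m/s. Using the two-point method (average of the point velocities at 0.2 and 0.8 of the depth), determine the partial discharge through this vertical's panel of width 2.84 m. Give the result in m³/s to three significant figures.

4.15 m³/s

v̄ = (0.856 + 0.462) / 2 = 0.6590 m/s
q = v̄ × d × w = 0.6590 × 2.22 × 2.84 = 4.155 m³/s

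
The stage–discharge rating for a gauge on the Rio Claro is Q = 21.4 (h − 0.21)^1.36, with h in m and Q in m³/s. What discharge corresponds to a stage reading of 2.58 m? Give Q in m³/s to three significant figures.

69.2 m³/s

Q = 21.4 × (2.58 − 0.21)^1.36 = 21.4 × 2.37^1.36 = 69.19 m³/s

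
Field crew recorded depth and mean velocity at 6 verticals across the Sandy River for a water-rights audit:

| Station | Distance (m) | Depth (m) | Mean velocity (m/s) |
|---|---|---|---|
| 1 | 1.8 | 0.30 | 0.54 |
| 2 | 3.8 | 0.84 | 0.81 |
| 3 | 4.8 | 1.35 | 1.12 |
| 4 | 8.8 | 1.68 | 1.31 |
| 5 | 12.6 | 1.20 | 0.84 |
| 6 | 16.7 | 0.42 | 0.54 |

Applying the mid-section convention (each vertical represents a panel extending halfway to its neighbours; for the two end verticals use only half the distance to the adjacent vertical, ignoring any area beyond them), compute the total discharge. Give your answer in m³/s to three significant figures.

18.0 m³/s

w_1 = (3.8 − 1.8)/2 = 1 m; q_1 = 0.54 × 0.30 × 1 = 0.1620 m³/s
w_2 = (4.8 − 1.8)/2 = 1.5 m; q_2 = 0.81 × 0.84 × 1.5 = 1.021 m³/s
w_3 = (8.8 − 3.8)/2 = 2.5 m; q_3 = 1.12 × 1.35 × 2.5 = 3.780 m³/s
w_4 = (12.6 − 4.8)/2 = 3.9 m; q_4 = 1.31 × 1.68 × 3.9 = 8.583 m³/s
w_5 = (16.7 − 8.8)/2 = 3.95 m; q_5 = 0.84 × 1.20 × 3.95 = 3.982 m³/s
w_6 = (16.7 − 12.6)/2 = 2.05 m; q_6 = 0.54 × 0.42 × 2.05 = 0.4649 m³/s
Q = Σ qᵢ = 17.99 m³/s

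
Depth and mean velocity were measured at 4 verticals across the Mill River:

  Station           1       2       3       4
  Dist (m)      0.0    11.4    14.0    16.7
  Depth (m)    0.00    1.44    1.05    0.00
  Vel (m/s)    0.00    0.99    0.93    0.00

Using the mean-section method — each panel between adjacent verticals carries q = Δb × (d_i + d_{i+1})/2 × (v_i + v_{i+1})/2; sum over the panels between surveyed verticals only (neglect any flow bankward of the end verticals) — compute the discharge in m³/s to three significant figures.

Panel 1-2: Δb = 11.4 m, d̄ = (0.00+1.44)/2 = 0.72, v̄ = (0.00+0.99)/2 = 0.495 → q = 11.4×0.72×0.495 = 4.063 m³/s
Panel 2-3: Δb = 2.6 m, d̄ = (1.44+1.05)/2 = 1.245, v̄ = (0.99+0.93)/2 = 0.96 → q = 2.6×1.245×0.96 = 3.108 m³/s
Panel 3-4: Δb = 2.7 m, d̄ = (1.05+0.00)/2 = 0.525, v̄ = (0.93+0.00)/2 = 0.465 → q = 2.7×0.525×0.465 = 0.6591 m³/s
Q = Σ q = 7.830 m³/s

7.83 m³/s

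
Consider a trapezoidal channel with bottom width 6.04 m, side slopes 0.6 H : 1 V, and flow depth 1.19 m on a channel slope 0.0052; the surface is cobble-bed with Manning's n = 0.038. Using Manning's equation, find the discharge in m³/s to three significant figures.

A = (b + z·y)·y = (6.04 + 0.6×1.19)×1.19 = 8.037 m²
P = b + 2y√(1+z²) = 6.04 + 2×1.19×√(1+0.6²) = 8.816 m
R = A/P = 8.037/8.816 = 0.9117 m
Q = (1/n)·A·R^(2/3)·S^(1/2) = (1/0.038) × 8.037 × 0.9117^(2/3) × 0.0052^(1/2) = 14.34 m³/s

14.3 m³/s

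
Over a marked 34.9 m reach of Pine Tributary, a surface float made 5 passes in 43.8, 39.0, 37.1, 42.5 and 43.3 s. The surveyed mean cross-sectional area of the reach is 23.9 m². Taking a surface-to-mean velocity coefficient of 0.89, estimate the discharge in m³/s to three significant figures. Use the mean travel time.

18.0 m³/s

t̄ = (43.8 + 39.0 + 37.1 + 42.5 + 43.3) / 5 = 41.14 s
v_surface = L / t̄ = 34.9 / 41.14 = 0.8483 m/s
v_mean = 0.89 × 0.8483 = 0.7550 m/s
Q = A × v_mean = 23.9 × 0.7550 = 18.04 m³/s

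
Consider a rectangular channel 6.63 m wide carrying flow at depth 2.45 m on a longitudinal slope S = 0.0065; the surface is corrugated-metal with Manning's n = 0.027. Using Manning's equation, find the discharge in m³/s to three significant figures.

61.0 m³/s

A = b·y = 6.63 × 2.45 = 16.24 m²
P = b + 2y = 6.63 + 2×2.45 = 11.53 m
R = A/P = 16.24/11.53 = 1.409 m
Q = (1/n)·A·R^(2/3)·S^(1/2) = (1/0.027) × 16.24 × 1.409^(2/3) × 0.0065^(1/2) = 60.95 m³/s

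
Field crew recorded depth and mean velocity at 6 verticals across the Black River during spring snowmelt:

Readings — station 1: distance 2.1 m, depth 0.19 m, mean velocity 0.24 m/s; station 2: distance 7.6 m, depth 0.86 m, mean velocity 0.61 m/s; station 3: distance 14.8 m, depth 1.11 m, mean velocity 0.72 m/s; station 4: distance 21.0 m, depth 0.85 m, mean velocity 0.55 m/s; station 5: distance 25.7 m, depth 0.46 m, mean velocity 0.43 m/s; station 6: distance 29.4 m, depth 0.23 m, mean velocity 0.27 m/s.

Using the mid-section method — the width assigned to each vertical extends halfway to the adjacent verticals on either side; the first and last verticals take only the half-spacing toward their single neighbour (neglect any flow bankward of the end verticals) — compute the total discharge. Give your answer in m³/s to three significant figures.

w_1 = (7.6 − 2.1)/2 = 2.75 m; q_1 = 0.24 × 0.19 × 2.75 = 0.1254 m³/s
w_2 = (14.8 − 2.1)/2 = 6.35 m; q_2 = 0.61 × 0.86 × 6.35 = 3.331 m³/s
w_3 = (21.0 − 7.6)/2 = 6.7 m; q_3 = 0.72 × 1.11 × 6.7 = 5.355 m³/s
w_4 = (25.7 − 14.8)/2 = 5.45 m; q_4 = 0.55 × 0.85 × 5.45 = 2.548 m³/s
w_5 = (29.4 − 21.0)/2 = 4.2 m; q_5 = 0.43 × 0.46 × 4.2 = 0.8308 m³/s
w_6 = (29.4 − 25.7)/2 = 1.85 m; q_6 = 0.27 × 0.23 × 1.85 = 0.1149 m³/s
Q = Σ qᵢ = 12.30 m³/s

12.3 m³/s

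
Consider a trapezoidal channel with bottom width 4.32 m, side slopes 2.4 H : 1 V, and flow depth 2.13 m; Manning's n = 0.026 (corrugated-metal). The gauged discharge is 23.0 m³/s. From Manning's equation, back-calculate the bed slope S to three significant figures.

0.000621

A = (b + z·y)·y = (4.32 + 2.4×2.13)×2.13 = 20.09 m²
P = b + 2y√(1+z²) = 4.32 + 2×2.13×√(1+2.4²) = 15.40 m
R = A/P = 20.09/15.40 = 1.305 m
S = (Q·n / (1·A·R^(2/3)))² = (23.0×0.026 / (1×20.09×1.194))² = 0.0006213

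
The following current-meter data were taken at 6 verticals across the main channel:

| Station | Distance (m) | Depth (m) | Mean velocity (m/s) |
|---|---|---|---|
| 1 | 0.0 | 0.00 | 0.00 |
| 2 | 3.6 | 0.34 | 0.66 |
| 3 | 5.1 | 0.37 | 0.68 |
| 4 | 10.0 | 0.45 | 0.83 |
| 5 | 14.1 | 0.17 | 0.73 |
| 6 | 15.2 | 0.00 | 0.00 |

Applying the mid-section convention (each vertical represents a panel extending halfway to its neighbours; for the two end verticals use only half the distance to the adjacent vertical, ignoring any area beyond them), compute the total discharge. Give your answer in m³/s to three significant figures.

w_2 = (5.1 − 0.0)/2 = 2.55 m; q_2 = 0.66 × 0.34 × 2.55 = 0.5722 m³/s
w_3 = (10.0 − 3.6)/2 = 3.2 m; q_3 = 0.68 × 0.37 × 3.2 = 0.8051 m³/s
w_4 = (14.1 − 5.1)/2 = 4.5 m; q_4 = 0.83 × 0.45 × 4.5 = 1.681 m³/s
w_5 = (15.2 − 10.0)/2 = 2.6 m; q_5 = 0.73 × 0.17 × 2.6 = 0.3227 m³/s
Stations 1, 6 contribute zero (depth or velocity is 0).
Q = Σ qᵢ = 3.381 m³/s

3.38 m³/s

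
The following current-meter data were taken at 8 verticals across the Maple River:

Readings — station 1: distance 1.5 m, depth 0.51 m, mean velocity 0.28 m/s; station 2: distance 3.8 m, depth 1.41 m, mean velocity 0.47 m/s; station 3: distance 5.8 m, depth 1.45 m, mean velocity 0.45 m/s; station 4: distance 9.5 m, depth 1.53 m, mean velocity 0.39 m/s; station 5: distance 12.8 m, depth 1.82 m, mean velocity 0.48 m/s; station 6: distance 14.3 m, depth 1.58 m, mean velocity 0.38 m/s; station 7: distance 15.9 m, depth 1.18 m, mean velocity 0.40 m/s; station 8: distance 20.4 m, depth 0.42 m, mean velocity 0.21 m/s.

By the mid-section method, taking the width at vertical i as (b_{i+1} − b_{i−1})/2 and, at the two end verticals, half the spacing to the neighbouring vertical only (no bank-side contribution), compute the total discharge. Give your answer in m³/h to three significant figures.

w_1 = (3.8 − 1.5)/2 = 1.15 m; q_1 = 0.28 × 0.51 × 1.15 = 0.1642 m³/s
w_2 = (5.8 − 1.5)/2 = 2.15 m; q_2 = 0.47 × 1.41 × 2.15 = 1.425 m³/s
w_3 = (9.5 − 3.8)/2 = 2.85 m; q_3 = 0.45 × 1.45 × 2.85 = 1.860 m³/s
w_4 = (12.8 − 5.8)/2 = 3.5 m; q_4 = 0.39 × 1.53 × 3.5 = 2.088 m³/s
w_5 = (14.3 − 9.5)/2 = 2.4 m; q_5 = 0.48 × 1.82 × 2.4 = 2.097 m³/s
w_6 = (15.9 − 12.8)/2 = 1.55 m; q_6 = 0.38 × 1.58 × 1.55 = 0.9306 m³/s
w_7 = (20.4 − 14.3)/2 = 3.05 m; q_7 = 0.40 × 1.18 × 3.05 = 1.440 m³/s
w_8 = (20.4 − 15.9)/2 = 2.25 m; q_8 = 0.21 × 0.42 × 2.25 = 0.1985 m³/s
Q = Σ qᵢ = 10.20 m³/s
= 10.20 × 3600 = 36730 m³/h

36700 m³/h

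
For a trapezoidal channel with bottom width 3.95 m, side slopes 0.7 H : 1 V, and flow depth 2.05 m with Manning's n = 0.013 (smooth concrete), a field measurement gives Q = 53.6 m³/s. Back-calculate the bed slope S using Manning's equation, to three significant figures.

0.00301

A = (b + z·y)·y = (3.95 + 0.7×2.05)×2.05 = 11.04 m²
P = b + 2y√(1+z²) = 3.95 + 2×2.05×√(1+0.7²) = 8.955 m
R = A/P = 11.04/8.955 = 1.233 m
S = (Q·n / (1·A·R^(2/3)))² = (53.6×0.013 / (1×11.04×1.150))² = 0.003014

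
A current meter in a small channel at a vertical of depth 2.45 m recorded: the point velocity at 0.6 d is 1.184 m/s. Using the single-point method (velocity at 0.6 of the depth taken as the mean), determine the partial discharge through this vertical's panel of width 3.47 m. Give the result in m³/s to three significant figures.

10.1 m³/s

v̄ = v₀.₆ = 1.184 m/s
q = v̄ × d × w = 1.184 × 2.45 × 3.47 = 10.07 m³/s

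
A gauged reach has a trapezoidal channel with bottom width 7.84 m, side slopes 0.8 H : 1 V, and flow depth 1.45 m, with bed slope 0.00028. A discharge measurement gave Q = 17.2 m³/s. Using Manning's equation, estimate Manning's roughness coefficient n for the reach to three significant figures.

A = (b + z·y)·y = (7.84 + 0.8×1.45)×1.45 = 13.05 m²
P = b + 2y√(1+z²) = 7.84 + 2×1.45×√(1+0.8²) = 11.55 m
R = A/P = 13.05/11.55 = 1.129 m
n = (1/Q)·A·R^(2/3)·S^(1/2) = (1/17.2) × 13.05 × 1.085 × 0.01673 = 0.01377

0.0138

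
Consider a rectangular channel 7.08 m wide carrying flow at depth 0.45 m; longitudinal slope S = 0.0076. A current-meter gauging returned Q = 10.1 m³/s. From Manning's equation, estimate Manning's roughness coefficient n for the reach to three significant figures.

0.0149

A = b·y = 7.08 × 0.45 = 3.186 m²
P = b + 2y = 7.08 + 2×0.45 = 7.980 m
R = A/P = 3.186/7.980 = 0.3992 m
n = (1/Q)·A·R^(2/3)·S^(1/2) = (1/10.1) × 3.186 × 0.5422 × 0.08718 = 0.01491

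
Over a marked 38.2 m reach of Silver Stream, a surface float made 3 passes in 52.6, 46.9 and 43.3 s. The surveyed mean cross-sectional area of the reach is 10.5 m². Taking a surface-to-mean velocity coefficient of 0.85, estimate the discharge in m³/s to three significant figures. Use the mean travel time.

t̄ = (52.6 + 46.9 + 43.3) / 3 = 47.6 s
v_surface = L / t̄ = 38.2 / 47.6 = 0.8025 m/s
v_mean = 0.85 × 0.8025 = 0.6821 m/s
Q = A × v_mean = 10.5 × 0.6821 = 7.163 m³/s

7.16 m³/s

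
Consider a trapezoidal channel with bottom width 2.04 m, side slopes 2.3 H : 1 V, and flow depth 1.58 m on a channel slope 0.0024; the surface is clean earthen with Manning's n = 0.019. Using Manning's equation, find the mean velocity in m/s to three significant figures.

2.40 m/s

A = (b + z·y)·y = (2.04 + 2.3×1.58)×1.58 = 8.965 m²
P = b + 2y√(1+z²) = 2.04 + 2×1.58×√(1+2.3²) = 9.965 m
R = A/P = 8.965/9.965 = 0.8996 m
Q = (1/n)·A·R^(2/3)·S^(1/2) = (1/0.019) × 8.965 × 0.8996^(2/3) × 0.0024^(1/2) = 21.54 m³/s
V = Q/A = 21.54/8.965 = 2.403 m/s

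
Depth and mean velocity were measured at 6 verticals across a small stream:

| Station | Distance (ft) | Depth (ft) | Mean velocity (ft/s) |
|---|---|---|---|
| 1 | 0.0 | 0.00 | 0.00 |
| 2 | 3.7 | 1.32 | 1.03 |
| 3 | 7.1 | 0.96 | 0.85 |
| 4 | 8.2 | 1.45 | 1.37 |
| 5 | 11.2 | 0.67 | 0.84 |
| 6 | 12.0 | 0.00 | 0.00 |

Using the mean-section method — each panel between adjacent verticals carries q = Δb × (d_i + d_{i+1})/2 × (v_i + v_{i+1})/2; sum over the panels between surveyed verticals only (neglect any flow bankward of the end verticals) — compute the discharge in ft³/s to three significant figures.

10.0 ft³/s

Panel 1-2: Δb = 3.7 ft, d̄ = (0.00+1.32)/2 = 0.66, v̄ = (0.00+1.03)/2 = 0.515 → q = 3.7×0.66×0.515 = 1.258 ft³/s
Panel 2-3: Δb = 3.4 ft, d̄ = (1.32+0.96)/2 = 1.14, v̄ = (1.03+0.85)/2 = 0.94 → q = 3.4×1.14×0.94 = 3.643 ft³/s
Panel 3-4: Δb = 1.1 ft, d̄ = (0.96+1.45)/2 = 1.205, v̄ = (0.85+1.37)/2 = 1.11 → q = 1.1×1.205×1.11 = 1.471 ft³/s
Panel 4-5: Δb = 3 ft, d̄ = (1.45+0.67)/2 = 1.06, v̄ = (1.37+0.84)/2 = 1.105 → q = 3×1.06×1.105 = 3.514 ft³/s
Panel 5-6: Δb = 0.8 ft, d̄ = (0.67+0.00)/2 = 0.335, v̄ = (0.84+0.00)/2 = 0.42 → q = 0.8×0.335×0.42 = 0.1126 ft³/s
Q = Σ q = 9.999 ft³/s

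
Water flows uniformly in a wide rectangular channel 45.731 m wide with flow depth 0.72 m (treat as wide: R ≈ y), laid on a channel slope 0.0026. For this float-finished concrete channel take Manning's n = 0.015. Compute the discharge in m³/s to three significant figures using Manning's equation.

89.9 m³/s

A = b·y = 45.731 × 0.72 = 32.93 m²
Wide channel: R ≈ y = 0.72 m
Q = (1/n)·A·R^(2/3)·S^(1/2) = (1/0.015) × 32.93 × 0.7200^(2/3) × 0.0026^(1/2) = 89.91 m³/s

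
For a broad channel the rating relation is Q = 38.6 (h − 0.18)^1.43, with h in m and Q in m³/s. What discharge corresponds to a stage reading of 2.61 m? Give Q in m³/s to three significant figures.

Q = 38.6 × (2.61 − 0.18)^1.43 = 38.6 × 2.43^1.43 = 137.4 m³/s

137 m³/s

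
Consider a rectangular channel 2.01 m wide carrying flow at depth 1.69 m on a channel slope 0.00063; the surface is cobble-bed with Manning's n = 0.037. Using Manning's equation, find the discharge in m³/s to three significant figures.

A = b·y = 2.01 × 1.69 = 3.397 m²
P = b + 2y = 2.01 + 2×1.69 = 5.390 m
R = A/P = 3.397/5.390 = 0.6302 m
Q = (1/n)·A·R^(2/3)·S^(1/2) = (1/0.037) × 3.397 × 0.6302^(2/3) × 0.00063^(1/2) = 1.694 m³/s

1.69 m³/s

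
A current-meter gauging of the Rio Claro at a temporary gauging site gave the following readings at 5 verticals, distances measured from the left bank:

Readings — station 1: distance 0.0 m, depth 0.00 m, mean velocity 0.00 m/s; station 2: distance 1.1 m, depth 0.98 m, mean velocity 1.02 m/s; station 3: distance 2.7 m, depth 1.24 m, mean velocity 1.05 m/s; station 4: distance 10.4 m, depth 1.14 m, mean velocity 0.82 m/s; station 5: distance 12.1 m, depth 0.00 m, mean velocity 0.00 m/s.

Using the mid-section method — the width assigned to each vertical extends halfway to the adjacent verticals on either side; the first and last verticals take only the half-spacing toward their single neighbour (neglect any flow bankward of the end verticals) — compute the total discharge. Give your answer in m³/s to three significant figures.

11.8 m³/s

w_2 = (2.7 − 0.0)/2 = 1.35 m; q_2 = 1.02 × 0.98 × 1.35 = 1.349 m³/s
w_3 = (10.4 − 1.1)/2 = 4.65 m; q_3 = 1.05 × 1.24 × 4.65 = 6.054 m³/s
w_4 = (12.1 − 2.7)/2 = 4.7 m; q_4 = 0.82 × 1.14 × 4.7 = 4.394 m³/s
Stations 1, 5 contribute zero (depth or velocity is 0).
Q = Σ qᵢ = 11.80 m³/s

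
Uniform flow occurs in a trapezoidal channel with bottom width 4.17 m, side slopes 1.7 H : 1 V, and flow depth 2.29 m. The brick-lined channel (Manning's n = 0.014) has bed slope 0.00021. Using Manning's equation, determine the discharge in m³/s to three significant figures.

A = (b + z·y)·y = (4.17 + 1.7×2.29)×2.29 = 18.46 m²
P = b + 2y√(1+z²) = 4.17 + 2×2.29×√(1+1.7²) = 13.20 m
R = A/P = 18.46/13.20 = 1.398 m
Q = (1/n)·A·R^(2/3)·S^(1/2) = (1/0.014) × 18.46 × 1.398^(2/3) × 0.00021^(1/2) = 23.90 m³/s

23.9 m³/s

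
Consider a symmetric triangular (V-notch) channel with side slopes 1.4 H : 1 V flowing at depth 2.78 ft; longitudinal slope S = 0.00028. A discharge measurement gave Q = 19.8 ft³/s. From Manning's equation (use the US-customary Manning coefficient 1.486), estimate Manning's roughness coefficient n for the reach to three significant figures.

0.0148

A = z·y² = 1.4×2.78² = 10.82 ft²
P = 2y√(1+z²) = 2×2.78×√(1+1.4²) = 9.566 ft
R = A/P = 10.82/9.566 = 1.131 ft
n = (1.486/Q)·A·R^(2/3)·S^(1/2) = (1.486/19.8) × 10.82 × 1.086 × 0.01673 = 0.01475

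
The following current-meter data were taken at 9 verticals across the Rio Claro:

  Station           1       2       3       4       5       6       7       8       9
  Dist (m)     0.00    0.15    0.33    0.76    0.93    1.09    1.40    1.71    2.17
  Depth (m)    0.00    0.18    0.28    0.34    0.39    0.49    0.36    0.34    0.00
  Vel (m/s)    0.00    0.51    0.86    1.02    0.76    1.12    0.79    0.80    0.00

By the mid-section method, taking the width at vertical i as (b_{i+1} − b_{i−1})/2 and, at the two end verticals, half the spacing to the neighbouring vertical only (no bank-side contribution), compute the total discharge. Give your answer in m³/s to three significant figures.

0.563 m³/s

w_2 = (0.33 − 0.00)/2 = 0.165 m; q_2 = 0.51 × 0.18 × 0.165 = 0.01515 m³/s
w_3 = (0.76 − 0.15)/2 = 0.305 m; q_3 = 0.86 × 0.28 × 0.305 = 0.07344 m³/s
w_4 = (0.93 − 0.33)/2 = 0.3 m; q_4 = 1.02 × 0.34 × 0.3 = 0.1040 m³/s
w_5 = (1.09 − 0.76)/2 = 0.165 m; q_5 = 0.76 × 0.39 × 0.165 = 0.04891 m³/s
w_6 = (1.40 − 0.93)/2 = 0.235 m; q_6 = 1.12 × 0.49 × 0.235 = 0.1290 m³/s
w_7 = (1.71 − 1.09)/2 = 0.31 m; q_7 = 0.79 × 0.36 × 0.31 = 0.08816 m³/s
w_8 = (2.17 − 1.40)/2 = 0.385 m; q_8 = 0.80 × 0.34 × 0.385 = 0.1047 m³/s
Stations 1, 9 contribute zero (depth or velocity is 0).
Q = Σ qᵢ = 0.5634 m³/s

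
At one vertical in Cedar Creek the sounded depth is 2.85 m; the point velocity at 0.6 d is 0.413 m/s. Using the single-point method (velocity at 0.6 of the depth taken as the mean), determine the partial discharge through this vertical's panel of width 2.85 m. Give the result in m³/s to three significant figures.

3.35 m³/s

v̄ = v₀.₆ = 0.413 m/s
q = v̄ × d × w = 0.4130 × 2.85 × 2.85 = 3.355 m³/s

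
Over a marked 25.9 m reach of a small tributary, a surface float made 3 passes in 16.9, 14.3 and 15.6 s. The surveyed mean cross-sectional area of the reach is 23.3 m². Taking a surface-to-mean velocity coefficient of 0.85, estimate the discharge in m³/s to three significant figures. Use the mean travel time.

t̄ = (16.9 + 14.3 + 15.6) / 3 = 15.6 s
v_surface = L / t̄ = 25.9 / 15.6 = 1.660 m/s
v_mean = 0.85 × 1.660 = 1.411 m/s
Q = A × v_mean = 23.3 × 1.411 = 32.88 m³/s

32.9 m³/s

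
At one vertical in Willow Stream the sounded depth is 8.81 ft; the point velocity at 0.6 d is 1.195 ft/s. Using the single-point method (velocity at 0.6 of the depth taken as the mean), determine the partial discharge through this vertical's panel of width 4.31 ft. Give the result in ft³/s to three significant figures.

v̄ = v₀.₆ = 1.195 ft/s
q = v̄ × d × w = 1.195 × 8.81 × 4.31 = 45.38 ft³/s

45.4 ft³/s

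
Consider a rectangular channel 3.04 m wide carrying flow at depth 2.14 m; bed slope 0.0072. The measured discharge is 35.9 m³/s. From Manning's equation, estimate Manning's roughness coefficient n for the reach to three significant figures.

A = b·y = 3.04 × 2.14 = 6.506 m²
P = b + 2y = 3.04 + 2×2.14 = 7.320 m
R = A/P = 6.506/7.320 = 0.8887 m
n = (1/Q)·A·R^(2/3)·S^(1/2) = (1/35.9) × 6.506 × 0.9244 × 0.08485 = 0.01421

0.0142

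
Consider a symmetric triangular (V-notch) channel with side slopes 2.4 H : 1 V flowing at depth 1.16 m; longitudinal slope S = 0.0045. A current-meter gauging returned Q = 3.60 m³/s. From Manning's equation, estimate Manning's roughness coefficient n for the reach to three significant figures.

0.0397

A = z·y² = 2.4×1.16² = 3.229 m²
P = 2y√(1+z²) = 2×1.16×√(1+2.4²) = 6.032 m
R = A/P = 3.229/6.032 = 0.5354 m
n = (1/Q)·A·R^(2/3)·S^(1/2) = (1/3.60) × 3.229 × 0.6593 × 0.06708 = 0.03968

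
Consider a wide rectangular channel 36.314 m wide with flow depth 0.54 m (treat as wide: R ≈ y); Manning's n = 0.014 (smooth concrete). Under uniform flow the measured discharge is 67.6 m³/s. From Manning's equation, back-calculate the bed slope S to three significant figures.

A = b·y = 36.314 × 0.54 = 19.61 m²
Wide channel: R ≈ y = 0.54 m
S = (Q·n / (1·A·R^(2/3)))² = (67.6×0.014 / (1×19.61×0.6631))² = 0.005297

0.00530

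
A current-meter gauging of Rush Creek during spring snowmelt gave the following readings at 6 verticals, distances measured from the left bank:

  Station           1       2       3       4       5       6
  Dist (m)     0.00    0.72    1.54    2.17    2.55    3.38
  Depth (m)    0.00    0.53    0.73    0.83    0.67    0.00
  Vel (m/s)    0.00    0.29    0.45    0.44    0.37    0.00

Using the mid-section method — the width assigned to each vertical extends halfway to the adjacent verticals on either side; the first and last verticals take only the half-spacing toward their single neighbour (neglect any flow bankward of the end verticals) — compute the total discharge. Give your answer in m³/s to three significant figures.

0.691 m³/s

w_2 = (1.54 − 0.00)/2 = 0.77 m; q_2 = 0.29 × 0.53 × 0.77 = 0.1183 m³/s
w_3 = (2.17 − 0.72)/2 = 0.725 m; q_3 = 0.45 × 0.73 × 0.725 = 0.2382 m³/s
w_4 = (2.55 − 1.54)/2 = 0.505 m; q_4 = 0.44 × 0.83 × 0.505 = 0.1844 m³/s
w_5 = (3.38 − 2.17)/2 = 0.605 m; q_5 = 0.37 × 0.67 × 0.605 = 0.1500 m³/s
Stations 1, 6 contribute zero (depth or velocity is 0).
Q = Σ qᵢ = 0.6909 m³/s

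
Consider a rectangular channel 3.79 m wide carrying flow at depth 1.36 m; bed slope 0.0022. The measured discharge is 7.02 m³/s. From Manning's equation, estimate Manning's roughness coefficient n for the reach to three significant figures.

A = b·y = 3.79 × 1.36 = 5.154 m²
P = b + 2y = 3.79 + 2×1.36 = 6.510 m
R = A/P = 5.154/6.510 = 0.7918 m
n = (1/Q)·A·R^(2/3)·S^(1/2) = (1/7.02) × 5.154 × 0.8559 × 0.04690 = 0.02947

0.0295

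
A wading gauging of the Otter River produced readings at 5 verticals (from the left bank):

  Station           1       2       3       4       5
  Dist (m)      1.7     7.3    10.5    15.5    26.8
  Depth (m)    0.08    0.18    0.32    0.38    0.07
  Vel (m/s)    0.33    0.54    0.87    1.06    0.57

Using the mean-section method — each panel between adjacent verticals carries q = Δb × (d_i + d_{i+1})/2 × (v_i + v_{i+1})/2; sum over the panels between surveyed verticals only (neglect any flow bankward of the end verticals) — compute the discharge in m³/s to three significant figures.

Panel 1-2: Δb = 5.6 m, d̄ = (0.08+0.18)/2 = 0.13, v̄ = (0.33+0.54)/2 = 0.435 → q = 5.6×0.13×0.435 = 0.3167 m³/s
Panel 2-3: Δb = 3.2 m, d̄ = (0.18+0.32)/2 = 0.25, v̄ = (0.54+0.87)/2 = 0.705 → q = 3.2×0.25×0.705 = 0.5640 m³/s
Panel 3-4: Δb = 5 m, d̄ = (0.32+0.38)/2 = 0.35, v̄ = (0.87+1.06)/2 = 0.965 → q = 5×0.35×0.965 = 1.689 m³/s
Panel 4-5: Δb = 11.3 m, d̄ = (0.38+0.07)/2 = 0.225, v̄ = (1.06+0.57)/2 = 0.815 → q = 11.3×0.225×0.815 = 2.072 m³/s
Q = Σ q = 4.642 m³/s

4.64 m³/s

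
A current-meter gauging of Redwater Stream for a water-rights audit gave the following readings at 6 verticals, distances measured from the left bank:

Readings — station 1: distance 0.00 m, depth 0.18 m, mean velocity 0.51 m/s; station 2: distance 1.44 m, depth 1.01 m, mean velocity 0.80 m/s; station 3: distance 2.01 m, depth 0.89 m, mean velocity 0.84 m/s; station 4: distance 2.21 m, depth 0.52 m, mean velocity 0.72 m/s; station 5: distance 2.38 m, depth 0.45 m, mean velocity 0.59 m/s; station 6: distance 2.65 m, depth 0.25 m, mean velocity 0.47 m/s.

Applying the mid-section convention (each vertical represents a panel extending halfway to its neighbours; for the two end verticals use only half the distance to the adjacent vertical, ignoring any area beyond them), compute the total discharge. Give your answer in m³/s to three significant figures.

w_1 = (1.44 − 0.00)/2 = 0.72 m; q_1 = 0.51 × 0.18 × 0.72 = 0.06610 m³/s
w_2 = (2.01 − 0.00)/2 = 1.005 m; q_2 = 0.80 × 1.01 × 1.005 = 0.8120 m³/s
w_3 = (2.21 − 1.44)/2 = 0.385 m; q_3 = 0.84 × 0.89 × 0.385 = 0.2878 m³/s
w_4 = (2.38 − 2.01)/2 = 0.185 m; q_4 = 0.72 × 0.52 × 0.185 = 0.06926 m³/s
w_5 = (2.65 − 2.21)/2 = 0.22 m; q_5 = 0.59 × 0.45 × 0.22 = 0.05841 m³/s
w_6 = (2.65 − 2.38)/2 = 0.135 m; q_6 = 0.47 × 0.25 × 0.135 = 0.01586 m³/s
Q = Σ qᵢ = 1.309 m³/s

1.31 m³/s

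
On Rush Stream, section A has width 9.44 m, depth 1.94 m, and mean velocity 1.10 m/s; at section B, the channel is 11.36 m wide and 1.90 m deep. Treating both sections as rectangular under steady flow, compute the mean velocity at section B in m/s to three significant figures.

0.933 m/s

Q = A₁V₁ = (9.44×1.94) × 1.10 = 20.14 m³/s
A₂ = 11.36 × 1.90 = 21.58 m²
V₂ = Q/A₂ = 20.14/21.58 = 0.9333 m/s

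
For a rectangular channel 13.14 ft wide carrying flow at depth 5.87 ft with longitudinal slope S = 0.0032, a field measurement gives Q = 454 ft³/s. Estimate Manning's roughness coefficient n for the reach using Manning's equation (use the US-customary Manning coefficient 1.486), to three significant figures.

A = b·y = 13.14 × 5.87 = 77.13 ft²
P = b + 2y = 13.14 + 2×5.87 = 24.88 ft
R = A/P = 77.13/24.88 = 3.100 ft
n = (1.486/Q)·A·R^(2/3)·S^(1/2) = (1.486/454) × 77.13 × 2.126 × 0.05657 = 0.03036

0.0304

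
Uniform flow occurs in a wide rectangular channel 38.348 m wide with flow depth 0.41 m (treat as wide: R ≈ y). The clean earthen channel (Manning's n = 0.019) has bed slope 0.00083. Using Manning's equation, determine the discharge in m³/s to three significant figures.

13.2 m³/s

A = b·y = 38.348 × 0.41 = 15.72 m²
Wide channel: R ≈ y = 0.41 m
Q = (1/n)·A·R^(2/3)·S^(1/2) = (1/0.019) × 15.72 × 0.4100^(2/3) × 0.00083^(1/2) = 13.16 m³/s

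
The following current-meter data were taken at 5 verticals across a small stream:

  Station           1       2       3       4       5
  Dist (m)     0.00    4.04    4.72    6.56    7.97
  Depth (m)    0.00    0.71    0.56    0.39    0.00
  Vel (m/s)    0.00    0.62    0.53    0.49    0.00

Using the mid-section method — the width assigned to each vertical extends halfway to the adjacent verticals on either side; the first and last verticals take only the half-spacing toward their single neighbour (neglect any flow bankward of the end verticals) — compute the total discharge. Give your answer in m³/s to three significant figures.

1.72 m³/s

w_2 = (4.72 − 0.00)/2 = 2.36 m; q_2 = 0.62 × 0.71 × 2.36 = 1.039 m³/s
w_3 = (6.56 − 4.04)/2 = 1.26 m; q_3 = 0.53 × 0.56 × 1.26 = 0.3740 m³/s
w_4 = (7.97 − 4.72)/2 = 1.625 m; q_4 = 0.49 × 0.39 × 1.625 = 0.3105 m³/s
Stations 1, 5 contribute zero (depth or velocity is 0).
Q = Σ qᵢ = 1.723 m³/s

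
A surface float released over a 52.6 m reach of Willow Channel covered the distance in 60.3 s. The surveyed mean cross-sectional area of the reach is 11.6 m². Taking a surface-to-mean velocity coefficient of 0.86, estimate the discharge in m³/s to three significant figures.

8.70 m³/s

v_surface = L / t̄ = 52.6 / 60.3 = 0.8723 m/s
v_mean = 0.86 × 0.8723 = 0.7502 m/s
Q = A × v_mean = 11.6 × 0.7502 = 8.702 m³/s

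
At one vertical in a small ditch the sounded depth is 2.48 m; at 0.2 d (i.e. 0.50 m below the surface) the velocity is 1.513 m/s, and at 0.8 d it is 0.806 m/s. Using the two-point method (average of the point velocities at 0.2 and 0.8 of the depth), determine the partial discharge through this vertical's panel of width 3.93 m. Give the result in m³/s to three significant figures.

v̄ = (1.513 + 0.806) / 2 = 1.160 m/s
q = v̄ × d × w = 1.160 × 2.48 × 3.93 = 11.30 m³/s

11.3 m³/s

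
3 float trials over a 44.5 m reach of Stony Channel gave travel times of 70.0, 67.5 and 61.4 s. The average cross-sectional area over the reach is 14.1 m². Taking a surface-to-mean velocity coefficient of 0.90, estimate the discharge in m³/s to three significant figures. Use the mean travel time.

8.52 m³/s

t̄ = (70.0 + 67.5 + 61.4) / 3 = 66.3 s
v_surface = L / t̄ = 44.5 / 66.3 = 0.6712 m/s
v_mean = 0.90 × 0.6712 = 0.6041 m/s
Q = A × v_mean = 14.1 × 0.6041 = 8.517 m³/s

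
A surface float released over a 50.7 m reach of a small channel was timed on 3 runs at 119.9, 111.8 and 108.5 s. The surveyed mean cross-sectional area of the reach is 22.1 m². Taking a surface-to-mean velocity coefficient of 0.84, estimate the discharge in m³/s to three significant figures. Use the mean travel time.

t̄ = (119.9 + 111.8 + 108.5) / 3 = 113.4 s
v_surface = L / t̄ = 50.7 / 113.4 = 0.4471 m/s
v_mean = 0.84 × 0.4471 = 0.3756 m/s
Q = A × v_mean = 22.1 × 0.3756 = 8.300 m³/s

8.30 m³/s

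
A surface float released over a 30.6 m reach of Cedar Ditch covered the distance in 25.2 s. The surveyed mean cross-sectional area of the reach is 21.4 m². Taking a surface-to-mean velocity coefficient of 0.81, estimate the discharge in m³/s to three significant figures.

v_surface = L / t̄ = 30.6 / 25.2 = 1.214 m/s
v_mean = 0.81 × 1.214 = 0.9836 m/s
Q = A × v_mean = 21.4 × 0.9836 = 21.05 m³/s

21.0 m³/s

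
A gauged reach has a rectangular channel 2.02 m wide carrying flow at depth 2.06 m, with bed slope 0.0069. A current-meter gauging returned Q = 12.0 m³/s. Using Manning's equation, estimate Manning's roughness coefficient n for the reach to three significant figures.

0.0222

A = b·y = 2.02 × 2.06 = 4.161 m²
P = b + 2y = 2.02 + 2×2.06 = 6.140 m
R = A/P = 4.161/6.140 = 0.6777 m
n = (1/Q)·A·R^(2/3)·S^(1/2) = (1/12.0) × 4.161 × 0.7716 × 0.08307 = 0.02222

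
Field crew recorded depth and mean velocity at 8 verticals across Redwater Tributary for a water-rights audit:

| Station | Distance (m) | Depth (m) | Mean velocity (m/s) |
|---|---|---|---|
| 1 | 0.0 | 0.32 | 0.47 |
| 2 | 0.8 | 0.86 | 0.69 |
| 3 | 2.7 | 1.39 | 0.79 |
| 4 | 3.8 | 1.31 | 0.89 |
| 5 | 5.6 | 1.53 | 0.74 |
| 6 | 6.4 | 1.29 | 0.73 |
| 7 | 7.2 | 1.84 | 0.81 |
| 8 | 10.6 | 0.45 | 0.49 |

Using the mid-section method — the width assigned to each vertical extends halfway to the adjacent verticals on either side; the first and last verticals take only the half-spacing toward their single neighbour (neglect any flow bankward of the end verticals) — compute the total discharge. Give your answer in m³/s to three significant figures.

9.93 m³/s

w_1 = (0.8 − 0.0)/2 = 0.4 m; q_1 = 0.47 × 0.32 × 0.4 = 0.06016 m³/s
w_2 = (2.7 − 0.0)/2 = 1.35 m; q_2 = 0.69 × 0.86 × 1.35 = 0.8011 m³/s
w_3 = (3.8 − 0.8)/2 = 1.5 m; q_3 = 0.79 × 1.39 × 1.5 = 1.647 m³/s
w_4 = (5.6 − 2.7)/2 = 1.45 m; q_4 = 0.89 × 1.31 × 1.45 = 1.691 m³/s
w_5 = (6.4 − 3.8)/2 = 1.3 m; q_5 = 0.74 × 1.53 × 1.3 = 1.472 m³/s
w_6 = (7.2 − 5.6)/2 = 0.8 m; q_6 = 0.73 × 1.29 × 0.8 = 0.7534 m³/s
w_7 = (10.6 − 6.4)/2 = 2.1 m; q_7 = 0.81 × 1.84 × 2.1 = 3.130 m³/s
w_8 = (10.6 − 7.2)/2 = 1.7 m; q_8 = 0.49 × 0.45 × 1.7 = 0.3749 m³/s
Q = Σ qᵢ = 9.929 m³/s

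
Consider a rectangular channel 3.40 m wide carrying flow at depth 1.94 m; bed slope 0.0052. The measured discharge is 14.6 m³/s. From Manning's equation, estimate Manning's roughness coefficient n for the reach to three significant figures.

A = b·y = 3.40 × 1.94 = 6.596 m²
P = b + 2y = 3.40 + 2×1.94 = 7.280 m
R = A/P = 6.596/7.280 = 0.9060 m
n = (1/Q)·A·R^(2/3)·S^(1/2) = (1/14.6) × 6.596 × 0.9363 × 0.07211 = 0.03050

0.0305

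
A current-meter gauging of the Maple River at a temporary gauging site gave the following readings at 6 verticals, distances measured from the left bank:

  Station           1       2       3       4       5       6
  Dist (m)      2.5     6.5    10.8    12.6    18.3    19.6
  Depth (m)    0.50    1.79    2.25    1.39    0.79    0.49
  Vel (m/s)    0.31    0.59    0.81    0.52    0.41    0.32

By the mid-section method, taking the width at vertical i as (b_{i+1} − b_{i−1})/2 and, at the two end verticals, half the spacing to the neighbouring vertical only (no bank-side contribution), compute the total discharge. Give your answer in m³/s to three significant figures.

14.2 m³/s

w_1 = (6.5 − 2.5)/2 = 2 m; q_1 = 0.31 × 0.50 × 2 = 0.3100 m³/s
w_2 = (10.8 − 2.5)/2 = 4.15 m; q_2 = 0.59 × 1.79 × 4.15 = 4.383 m³/s
w_3 = (12.6 − 6.5)/2 = 3.05 m; q_3 = 0.81 × 2.25 × 3.05 = 5.559 m³/s
w_4 = (18.3 − 10.8)/2 = 3.75 m; q_4 = 0.52 × 1.39 × 3.75 = 2.711 m³/s
w_5 = (19.6 − 12.6)/2 = 3.5 m; q_5 = 0.41 × 0.79 × 3.5 = 1.134 m³/s
w_6 = (19.6 − 18.3)/2 = 0.65 m; q_6 = 0.32 × 0.49 × 0.65 = 0.1019 m³/s
Q = Σ qᵢ = 14.20 m³/s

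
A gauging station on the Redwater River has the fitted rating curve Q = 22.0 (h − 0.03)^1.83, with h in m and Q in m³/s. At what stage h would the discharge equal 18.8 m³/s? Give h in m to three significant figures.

h − h₀ = (Q/C)^(1/b) = (18.8/22.0)^(1/1.83) = 0.9177 m
h = 0.03 + 0.9177 = 0.9477 m

0.948 m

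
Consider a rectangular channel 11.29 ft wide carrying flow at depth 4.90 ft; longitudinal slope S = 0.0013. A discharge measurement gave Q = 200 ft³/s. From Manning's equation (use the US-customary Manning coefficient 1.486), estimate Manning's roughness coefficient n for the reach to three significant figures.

A = b·y = 11.29 × 4.90 = 55.32 ft²
P = b + 2y = 11.29 + 2×4.90 = 21.09 ft
R = A/P = 55.32/21.09 = 2.623 ft
n = (1.486/Q)·A·R^(2/3)·S^(1/2) = (1.486/200) × 55.32 × 1.902 × 0.03606 = 0.02819

0.0282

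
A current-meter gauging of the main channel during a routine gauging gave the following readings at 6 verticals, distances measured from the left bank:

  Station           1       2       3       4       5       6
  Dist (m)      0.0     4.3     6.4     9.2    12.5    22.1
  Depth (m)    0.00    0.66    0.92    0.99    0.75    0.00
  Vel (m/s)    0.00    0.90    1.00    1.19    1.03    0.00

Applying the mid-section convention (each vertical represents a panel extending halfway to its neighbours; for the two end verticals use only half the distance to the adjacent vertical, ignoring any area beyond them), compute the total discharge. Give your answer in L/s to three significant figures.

12700 L/s

w_2 = (6.4 − 0.0)/2 = 3.2 m; q_2 = 0.90 × 0.66 × 3.2 = 1.901 m³/s
w_3 = (9.2 − 4.3)/2 = 2.45 m; q_3 = 1.00 × 0.92 × 2.45 = 2.254 m³/s
w_4 = (12.5 − 6.4)/2 = 3.05 m; q_4 = 1.19 × 0.99 × 3.05 = 3.593 m³/s
w_5 = (22.1 − 9.2)/2 = 6.45 m; q_5 = 1.03 × 0.75 × 6.45 = 4.983 m³/s
Stations 1, 6 contribute zero (depth or velocity is 0).
Q = Σ qᵢ = 12.73 m³/s
= 12.73 × 1000 = 12730 L/s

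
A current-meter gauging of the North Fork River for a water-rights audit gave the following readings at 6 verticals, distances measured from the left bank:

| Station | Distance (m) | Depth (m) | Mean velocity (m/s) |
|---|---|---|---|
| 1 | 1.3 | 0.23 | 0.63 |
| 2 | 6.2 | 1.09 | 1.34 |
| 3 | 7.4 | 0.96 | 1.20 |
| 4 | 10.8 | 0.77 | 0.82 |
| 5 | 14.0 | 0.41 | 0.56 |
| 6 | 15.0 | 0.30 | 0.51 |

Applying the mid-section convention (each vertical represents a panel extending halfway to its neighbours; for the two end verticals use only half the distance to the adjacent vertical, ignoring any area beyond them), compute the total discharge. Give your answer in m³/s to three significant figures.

w_1 = (6.2 − 1.3)/2 = 2.45 m; q_1 = 0.63 × 0.23 × 2.45 = 0.3550 m³/s
w_2 = (7.4 − 1.3)/2 = 3.05 m; q_2 = 1.34 × 1.09 × 3.05 = 4.455 m³/s
w_3 = (10.8 − 6.2)/2 = 2.3 m; q_3 = 1.20 × 0.96 × 2.3 = 2.650 m³/s
w_4 = (14.0 − 7.4)/2 = 3.3 m; q_4 = 0.82 × 0.77 × 3.3 = 2.084 m³/s
w_5 = (15.0 − 10.8)/2 = 2.1 m; q_5 = 0.56 × 0.41 × 2.1 = 0.4822 m³/s
w_6 = (15.0 − 14.0)/2 = 0.5 m; q_6 = 0.51 × 0.30 × 0.5 = 0.07650 m³/s
Q = Σ qᵢ = 10.10 m³/s

10.1 m³/s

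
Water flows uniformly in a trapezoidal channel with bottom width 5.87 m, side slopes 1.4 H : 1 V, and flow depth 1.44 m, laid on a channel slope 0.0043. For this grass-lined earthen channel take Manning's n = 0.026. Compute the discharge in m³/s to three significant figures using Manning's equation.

29.6 m³/s

A = (b + z·y)·y = (5.87 + 1.4×1.44)×1.44 = 11.36 m²
P = b + 2y√(1+z²) = 5.87 + 2×1.44×√(1+1.4²) = 10.82 m
R = A/P = 11.36/10.82 = 1.049 m
Q = (1/n)·A·R^(2/3)·S^(1/2) = (1/0.026) × 11.36 × 1.049^(2/3) × 0.0043^(1/2) = 29.57 m³/s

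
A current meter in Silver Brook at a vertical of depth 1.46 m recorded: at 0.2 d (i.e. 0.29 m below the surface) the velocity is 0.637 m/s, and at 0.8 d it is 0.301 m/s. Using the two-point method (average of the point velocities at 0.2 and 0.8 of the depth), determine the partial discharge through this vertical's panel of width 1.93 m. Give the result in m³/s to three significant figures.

v̄ = (0.637 + 0.301) / 2 = 0.4690 m/s
q = v̄ × d × w = 0.4690 × 1.46 × 1.93 = 1.322 m³/s

1.32 m³/s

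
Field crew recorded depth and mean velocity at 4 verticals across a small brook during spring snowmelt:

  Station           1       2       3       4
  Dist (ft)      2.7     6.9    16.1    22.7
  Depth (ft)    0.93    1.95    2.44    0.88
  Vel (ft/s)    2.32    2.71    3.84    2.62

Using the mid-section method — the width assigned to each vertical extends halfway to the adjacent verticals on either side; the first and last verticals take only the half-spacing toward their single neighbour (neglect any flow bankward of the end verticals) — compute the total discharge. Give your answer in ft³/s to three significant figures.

w_1 = (6.9 − 2.7)/2 = 2.1 ft; q_1 = 2.32 × 0.93 × 2.1 = 4.531 ft³/s
w_2 = (16.1 − 2.7)/2 = 6.7 ft; q_2 = 2.71 × 1.95 × 6.7 = 35.41 ft³/s
w_3 = (22.7 − 6.9)/2 = 7.9 ft; q_3 = 3.84 × 2.44 × 7.9 = 74.02 ft³/s
w_4 = (22.7 − 16.1)/2 = 3.3 ft; q_4 = 2.62 × 0.88 × 3.3 = 7.608 ft³/s
Q = Σ qᵢ = 121.6 ft³/s

122 ft³/s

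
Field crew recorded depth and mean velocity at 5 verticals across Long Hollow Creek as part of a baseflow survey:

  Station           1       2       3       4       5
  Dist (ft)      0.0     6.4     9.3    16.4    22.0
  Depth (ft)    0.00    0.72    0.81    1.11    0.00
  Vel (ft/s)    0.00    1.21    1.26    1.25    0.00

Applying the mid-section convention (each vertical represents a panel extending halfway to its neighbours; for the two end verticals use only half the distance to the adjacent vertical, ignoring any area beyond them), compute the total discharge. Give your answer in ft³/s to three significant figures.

w_2 = (9.3 − 0.0)/2 = 4.65 ft; q_2 = 1.21 × 0.72 × 4.65 = 4.051 ft³/s
w_3 = (16.4 − 6.4)/2 = 5 ft; q_3 = 1.26 × 0.81 × 5 = 5.103 ft³/s
w_4 = (22.0 − 9.3)/2 = 6.35 ft; q_4 = 1.25 × 1.11 × 6.35 = 8.811 ft³/s
Stations 1, 5 contribute zero (depth or velocity is 0).
Q = Σ qᵢ = 17.96 ft³/s

18.0 ft³/s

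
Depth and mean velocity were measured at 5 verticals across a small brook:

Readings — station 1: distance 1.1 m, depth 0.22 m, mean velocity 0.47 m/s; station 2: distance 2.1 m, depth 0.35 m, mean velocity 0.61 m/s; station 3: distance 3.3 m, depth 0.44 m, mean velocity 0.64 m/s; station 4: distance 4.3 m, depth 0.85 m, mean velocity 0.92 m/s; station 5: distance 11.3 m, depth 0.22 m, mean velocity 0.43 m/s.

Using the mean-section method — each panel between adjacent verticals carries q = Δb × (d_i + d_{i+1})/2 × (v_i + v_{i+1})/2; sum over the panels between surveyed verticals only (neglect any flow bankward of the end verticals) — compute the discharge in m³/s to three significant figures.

3.48 m³/s

Panel 1-2: Δb = 1 m, d̄ = (0.22+0.35)/2 = 0.285, v̄ = (0.47+0.61)/2 = 0.54 → q = 1×0.285×0.54 = 0.1539 m³/s
Panel 2-3: Δb = 1.2 m, d̄ = (0.35+0.44)/2 = 0.395, v̄ = (0.61+0.64)/2 = 0.625 → q = 1.2×0.395×0.625 = 0.2963 m³/s
Panel 3-4: Δb = 1 m, d̄ = (0.44+0.85)/2 = 0.645, v̄ = (0.64+0.92)/2 = 0.78 → q = 1×0.645×0.78 = 0.5031 m³/s
Panel 4-5: Δb = 7 m, d̄ = (0.85+0.22)/2 = 0.535, v̄ = (0.92+0.43)/2 = 0.675 → q = 7×0.535×0.675 = 2.528 m³/s
Q = Σ q = 3.481 m³/s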